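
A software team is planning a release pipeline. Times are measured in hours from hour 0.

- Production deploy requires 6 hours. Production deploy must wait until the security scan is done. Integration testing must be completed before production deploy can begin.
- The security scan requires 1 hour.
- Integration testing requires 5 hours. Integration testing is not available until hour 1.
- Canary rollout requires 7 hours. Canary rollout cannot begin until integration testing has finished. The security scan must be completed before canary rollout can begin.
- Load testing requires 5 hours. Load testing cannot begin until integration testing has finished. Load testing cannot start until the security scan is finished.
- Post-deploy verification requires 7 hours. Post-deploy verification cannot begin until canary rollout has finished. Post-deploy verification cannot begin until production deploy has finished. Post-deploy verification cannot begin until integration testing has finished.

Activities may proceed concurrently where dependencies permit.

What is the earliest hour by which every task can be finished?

20

The security scan can start immediately at hour 0; it finishes at hour 1.
Integration testing cannot begin until its own release at hour 1. It runs from hour 1 to 1 + 5 = hour 6.
Production deploy cannot start until the security scan (finishes hour 1); integration testing (finishes hour 6). The controlling bound is hour 6, so production deploy finishes at 6 + 6 = hour 12.
Load testing needs all of integration testing (finishes hour 6); the security scan (finishes hour 1). That puts its earliest start at hour 6; it finishes at 6 + 5 = hour 11.
For canary rollout: integration testing (finishes hour 6); the security scan (finishes hour 1). Taking the maximum gives a start of hour 6, and it finishes at 6 + 7 = hour 13.
Post-deploy verification cannot start until canary rollout (finishes hour 13); production deploy (finishes hour 12); integration testing (finishes hour 6). The controlling bound is hour 13, so post-deploy verification finishes at 13 + 7 = hour 20.
All tasks are finished once the last one completes. Finish times: Integration testing at 6, The security scan at 1, Canary rollout at 13, Load testing at 11, Production deploy at 12, Post-deploy verification at 20. The latest is hour 20.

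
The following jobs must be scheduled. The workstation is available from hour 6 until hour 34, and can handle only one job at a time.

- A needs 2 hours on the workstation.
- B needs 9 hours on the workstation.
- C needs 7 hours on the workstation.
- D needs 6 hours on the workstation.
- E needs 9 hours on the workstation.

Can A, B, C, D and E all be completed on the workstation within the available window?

No

The workstation window is 34 − 6 = 28 hours.
Running back to back, the jobs need 2 + 9 + 7 + 6 + 9 = 33 hours on the workstation.
Since 33 > 28, they cannot all fit.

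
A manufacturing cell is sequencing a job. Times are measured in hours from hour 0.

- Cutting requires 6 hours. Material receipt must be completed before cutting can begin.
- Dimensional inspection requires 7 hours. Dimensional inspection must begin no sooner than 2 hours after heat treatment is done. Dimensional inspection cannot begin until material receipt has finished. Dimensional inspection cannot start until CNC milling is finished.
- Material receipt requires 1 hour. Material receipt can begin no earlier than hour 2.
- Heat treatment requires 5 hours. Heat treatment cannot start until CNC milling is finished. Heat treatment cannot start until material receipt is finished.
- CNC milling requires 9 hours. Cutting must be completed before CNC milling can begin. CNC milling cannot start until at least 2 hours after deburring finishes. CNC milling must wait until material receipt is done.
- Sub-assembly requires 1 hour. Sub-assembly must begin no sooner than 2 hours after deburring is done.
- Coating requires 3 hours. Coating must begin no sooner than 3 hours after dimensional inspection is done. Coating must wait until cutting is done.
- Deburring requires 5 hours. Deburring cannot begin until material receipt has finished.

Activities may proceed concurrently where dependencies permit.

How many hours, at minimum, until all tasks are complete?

39

After its own release at hour 2, material receipt can start at hour 2 and finishes at hour 3.
Deburring cannot begin until material receipt (finishes hour 3). It runs from hour 3 to 3 + 5 = hour 8.
Sub-assembly waits on deburring (finishes hour 8, plus 2-hour gap → hour 10), so it starts at hour 10 and finishes at 10 + 1 = hour 11.
Cutting waits on material receipt (finishes hour 3), so it starts at hour 3 and finishes at 3 + 6 = hour 9.
CNC milling cannot start until cutting (finishes hour 9); deburring (finishes hour 8, plus 2-hour gap → hour 10); material receipt (finishes hour 3). The controlling bound is hour 10, so CNC milling finishes at 10 + 9 = hour 19.
Heat treatment cannot start until CNC milling (finishes hour 19); material receipt (finishes hour 3). The controlling bound is hour 19, so heat treatment finishes at 19 + 5 = hour 24.
Dimensional inspection has to wait for heat treatment (finishes hour 24, plus 2-hour gap → hour 26); material receipt (finishes hour 3); CNC milling (finishes hour 19). The latest of these is hour 26, so dimensional inspection runs hour 26 to 26 + 7 = hour 33.
Coating has to wait for dimensional inspection (finishes hour 33, plus 3-hour gap → hour 36); cutting (finishes hour 9). The latest of these is hour 36, so coating runs hour 36 to 36 + 3 = hour 39.
All tasks are finished once the last one completes. Finish times: Material receipt at 3, Cutting at 9, Deburring at 8, CNC milling at 19, Heat treatment at 24, Dimensional inspection at 33, Coating at 39, Sub-assembly at 11. The latest is hour 39.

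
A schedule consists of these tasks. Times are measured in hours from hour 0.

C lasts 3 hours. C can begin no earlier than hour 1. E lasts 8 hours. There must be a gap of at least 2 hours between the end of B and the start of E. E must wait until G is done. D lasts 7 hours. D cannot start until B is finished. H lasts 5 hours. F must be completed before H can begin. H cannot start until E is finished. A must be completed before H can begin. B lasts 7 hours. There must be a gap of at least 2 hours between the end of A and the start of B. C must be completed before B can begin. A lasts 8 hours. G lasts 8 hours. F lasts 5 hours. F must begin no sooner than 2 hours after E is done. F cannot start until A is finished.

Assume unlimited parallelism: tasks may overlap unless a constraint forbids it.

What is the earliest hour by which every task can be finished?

39

G can start immediately at hour 0; it finishes at hour 8.
C cannot begin until its own release at hour 1. It runs from hour 1 to 1 + 3 = hour 4.
A has no prerequisites, so it starts at hour 0 and finishes at hour 8.
B needs all of A (finishes hour 8, plus 2-hour gap → hour 10); C (finishes hour 4). That puts its earliest start at hour 10; it finishes at 10 + 7 = hour 17.
E needs all of B (finishes hour 17, plus 2-hour gap → hour 19); G (finishes hour 8). That puts its earliest start at hour 19; it finishes at 19 + 8 = hour 27.
For F: E (finishes hour 27, plus 2-hour gap → hour 29); A (finishes hour 8). Taking the maximum gives a start of hour 29, and it finishes at 29 + 5 = hour 34.
For H: F (finishes hour 34); E (finishes hour 27); A (finishes hour 8). Taking the maximum gives a start of hour 34, and it finishes at 34 + 5 = hour 39.
D waits on B (finishes hour 17), so it starts at hour 17 and finishes at 17 + 7 = hour 24.
All tasks are finished once the last one completes. Finish times: A at 8, B at 17, C at 4, D at 24, E at 27, F at 34, G at 8, H at 39. The latest is hour 39.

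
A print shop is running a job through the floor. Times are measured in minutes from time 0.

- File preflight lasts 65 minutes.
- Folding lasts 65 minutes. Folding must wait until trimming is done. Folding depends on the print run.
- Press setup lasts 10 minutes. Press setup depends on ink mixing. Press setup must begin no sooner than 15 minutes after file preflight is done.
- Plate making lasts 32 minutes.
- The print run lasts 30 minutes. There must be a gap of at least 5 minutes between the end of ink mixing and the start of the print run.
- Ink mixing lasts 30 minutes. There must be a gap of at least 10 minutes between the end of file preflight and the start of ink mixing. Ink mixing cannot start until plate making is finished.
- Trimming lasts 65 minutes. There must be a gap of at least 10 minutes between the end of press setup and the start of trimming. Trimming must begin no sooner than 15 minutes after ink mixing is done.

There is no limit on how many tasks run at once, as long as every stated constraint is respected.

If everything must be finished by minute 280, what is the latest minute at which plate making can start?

Folding has no dependents, so it just needs to finish by minute 280. Starting by 280 − 65 = minute 215 achieves that.
Since folding (must start by minute 215) depends on it, trimming must finish by minute 215. Backing off its 65-minute duration gives a latest start of minute 150.
Press setup has to be done before trimming (must start by minute 150, minus 10-minute gap → minute 140). That means finishing by minute 140, i.e. starting by 140 − 10 = minute 130.
Since folding (must start by minute 215) depends on it, the print run must finish by minute 215. Backing off its 30-minute duration gives a latest start of minute 185.
For ink mixing: press setup (must start by minute 130); the print run (must start by minute 185, minus 5-minute gap → minute 180); trimming (must start by minute 150, minus 15-minute gap → minute 135). The most restrictive is minute 130; with a 30-minute duration, ink mixing must start by minute 100.
Plate making must finish before ink mixing (must start by minute 100). With a 32-minute duration, plate making must start by 100 − 32 = minute 68.

68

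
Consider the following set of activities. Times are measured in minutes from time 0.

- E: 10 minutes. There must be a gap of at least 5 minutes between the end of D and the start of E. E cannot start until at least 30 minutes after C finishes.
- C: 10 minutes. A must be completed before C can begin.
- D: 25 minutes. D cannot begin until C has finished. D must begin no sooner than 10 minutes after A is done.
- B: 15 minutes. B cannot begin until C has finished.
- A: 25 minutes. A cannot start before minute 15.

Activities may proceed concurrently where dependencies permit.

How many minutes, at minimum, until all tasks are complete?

A cannot begin until its own release at minute 15. It runs from minute 15 to 15 + 25 = minute 40.
C waits on A (finishes minute 40), so it starts at minute 40 and finishes at 40 + 10 = minute 50.
For D: C (finishes minute 50); A (finishes minute 40, plus 10-minute gap → minute 50). Taking the maximum gives a start of minute 50, and it finishes at 50 + 25 = minute 75.
E needs all of D (finishes minute 75, plus 5-minute gap → minute 80); C (finishes minute 50, plus 30-minute gap → minute 80). That puts its earliest start at minute 80; it finishes at 80 + 10 = minute 90.
B waits on C (finishes minute 50), so it starts at minute 50 and finishes at 50 + 15 = minute 65.
All tasks are finished once the last one completes. Finish times: A at 40, B at 65, C at 50, D at 75, E at 90. The latest is minute 90.

90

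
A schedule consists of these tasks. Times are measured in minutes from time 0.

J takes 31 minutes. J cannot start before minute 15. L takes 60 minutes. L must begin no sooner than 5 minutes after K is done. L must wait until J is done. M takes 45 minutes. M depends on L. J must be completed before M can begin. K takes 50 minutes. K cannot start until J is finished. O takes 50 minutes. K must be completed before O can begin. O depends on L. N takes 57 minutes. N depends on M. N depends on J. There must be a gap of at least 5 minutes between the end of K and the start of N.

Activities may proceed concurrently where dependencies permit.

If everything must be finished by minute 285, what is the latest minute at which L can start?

To finish by minute 285, N (duration 57) must start no later than minute 228.
M feeds into N (must start by minute 228); so M must finish by minute 228 and therefore start by minute 183.
Nothing follows O; the deadline of minute 285 is its only limit. It must start by 285 − 50 = minute 235.
L feeds M (must start by minute 183); O (must start by minute 235). Taking the minimum, L must finish by minute 183 and start by 183 − 60 = minute 123.

123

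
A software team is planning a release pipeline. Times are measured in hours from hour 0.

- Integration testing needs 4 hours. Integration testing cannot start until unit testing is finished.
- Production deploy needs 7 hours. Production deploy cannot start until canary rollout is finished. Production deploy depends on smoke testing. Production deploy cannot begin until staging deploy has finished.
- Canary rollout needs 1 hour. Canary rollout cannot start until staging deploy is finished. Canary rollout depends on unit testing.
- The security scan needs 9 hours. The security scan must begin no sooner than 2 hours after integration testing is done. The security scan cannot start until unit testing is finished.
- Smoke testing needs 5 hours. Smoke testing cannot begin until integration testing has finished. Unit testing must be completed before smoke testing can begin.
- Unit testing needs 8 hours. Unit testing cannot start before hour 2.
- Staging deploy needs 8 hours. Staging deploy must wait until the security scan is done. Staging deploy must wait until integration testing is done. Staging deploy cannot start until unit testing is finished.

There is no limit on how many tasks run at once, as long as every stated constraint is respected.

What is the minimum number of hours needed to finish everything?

41

After its own release at hour 2, unit testing can start at hour 2 and finishes at hour 10.
Integration testing waits on unit testing (finishes hour 10), so it starts at hour 10 and finishes at 10 + 4 = hour 14.
Smoke testing needs all of integration testing (finishes hour 14); unit testing (finishes hour 10). That puts its earliest start at hour 14; it finishes at 14 + 5 = hour 19.
For the security scan: integration testing (finishes hour 14, plus 2-hour gap → hour 16); unit testing (finishes hour 10). Taking the maximum gives a start of hour 16, and it finishes at 16 + 9 = hour 25.
For staging deploy: the security scan (finishes hour 25); integration testing (finishes hour 14); unit testing (finishes hour 10). Taking the maximum gives a start of hour 25, and it finishes at 25 + 8 = hour 33.
For canary rollout: staging deploy (finishes hour 33); unit testing (finishes hour 10). Taking the maximum gives a start of hour 33, and it finishes at 33 + 1 = hour 34.
Production deploy has to wait for canary rollout (finishes hour 34); smoke testing (finishes hour 19); staging deploy (finishes hour 33). The latest of these is hour 34, so production deploy runs hour 34 to 34 + 7 = hour 41.
All tasks are finished once the last one completes. Finish times: Unit testing at 10, Integration testing at 14, The security scan at 25, Staging deploy at 33, Smoke testing at 19, Canary rollout at 34, Production deploy at 41. The latest is hour 41.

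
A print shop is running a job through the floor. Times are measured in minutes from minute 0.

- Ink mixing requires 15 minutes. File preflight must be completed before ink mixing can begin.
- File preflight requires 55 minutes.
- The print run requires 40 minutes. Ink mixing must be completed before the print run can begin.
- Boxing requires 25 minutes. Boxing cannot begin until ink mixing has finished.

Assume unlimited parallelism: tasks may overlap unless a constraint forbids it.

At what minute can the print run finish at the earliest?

110

File preflight can start immediately at minute 0; it finishes at minute 55.
Ink mixing waits on file preflight (finishes minute 55), so it starts at minute 55 and finishes at 55 + 15 = minute 70.
The print run cannot begin until ink mixing (finishes minute 70). It runs from minute 70 to 70 + 40 = minute 110.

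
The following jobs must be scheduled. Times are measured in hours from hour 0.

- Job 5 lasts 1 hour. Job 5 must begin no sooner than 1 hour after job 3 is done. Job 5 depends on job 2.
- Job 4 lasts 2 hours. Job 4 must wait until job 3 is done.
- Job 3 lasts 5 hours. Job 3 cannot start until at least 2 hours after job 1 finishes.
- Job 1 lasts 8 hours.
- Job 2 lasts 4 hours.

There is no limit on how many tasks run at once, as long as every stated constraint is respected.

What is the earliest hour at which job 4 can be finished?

17

Nothing blocks job 1, so it runs from hour 0 to hour 8.
After job 1 (finishes hour 8, plus 2-hour gap → hour 10), job 3 can start at hour 10 and finishes at hour 15.
After job 3 (finishes hour 15), job 4 can start at hour 15 and finishes at hour 17.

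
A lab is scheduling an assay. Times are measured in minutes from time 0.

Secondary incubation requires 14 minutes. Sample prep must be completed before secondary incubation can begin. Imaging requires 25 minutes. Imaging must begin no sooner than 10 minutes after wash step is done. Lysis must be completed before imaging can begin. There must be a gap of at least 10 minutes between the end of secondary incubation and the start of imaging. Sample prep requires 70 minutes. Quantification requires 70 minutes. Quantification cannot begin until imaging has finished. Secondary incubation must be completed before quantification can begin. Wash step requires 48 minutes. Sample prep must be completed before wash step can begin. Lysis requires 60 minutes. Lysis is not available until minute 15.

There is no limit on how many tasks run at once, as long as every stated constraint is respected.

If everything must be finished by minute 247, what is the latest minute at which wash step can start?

94

Quantification has no dependents, so it just needs to finish by minute 247. Starting by 247 − 70 = minute 177 achieves that.
Since quantification (must start by minute 177) depends on it, imaging must finish by minute 177. Backing off its 25-minute duration gives a latest start of minute 152.
Wash step feeds into imaging (must start by minute 152, minus 10-minute gap → minute 142); so wash step must finish by minute 142 and therefore start by minute 94.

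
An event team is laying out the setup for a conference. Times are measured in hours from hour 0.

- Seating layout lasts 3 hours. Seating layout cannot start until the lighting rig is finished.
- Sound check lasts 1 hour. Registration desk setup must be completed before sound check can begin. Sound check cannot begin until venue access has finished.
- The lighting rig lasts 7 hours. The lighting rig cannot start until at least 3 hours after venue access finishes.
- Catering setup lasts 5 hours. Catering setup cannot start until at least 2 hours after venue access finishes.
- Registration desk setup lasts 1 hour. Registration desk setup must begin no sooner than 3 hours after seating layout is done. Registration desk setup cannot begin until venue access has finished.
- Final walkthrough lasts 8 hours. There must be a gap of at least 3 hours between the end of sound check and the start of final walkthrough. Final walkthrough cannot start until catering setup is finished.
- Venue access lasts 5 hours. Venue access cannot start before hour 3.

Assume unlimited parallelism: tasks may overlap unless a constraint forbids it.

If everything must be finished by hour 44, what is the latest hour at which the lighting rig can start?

Final walkthrough has no dependents, so it just needs to finish by hour 44. Starting by 44 − 8 = hour 36 achieves that.
Sound check must finish before final walkthrough (must start by hour 36, minus 3-hour gap → hour 33). With a 1-hour duration, sound check must start by 33 − 1 = hour 32.
Registration desk setup feeds into sound check (must start by hour 32); so registration desk setup must finish by hour 32 and therefore start by hour 31.
Seating layout has to be done before registration desk setup (must start by hour 31, minus 3-hour gap → hour 28). That means finishing by hour 28, i.e. starting by 28 − 3 = hour 25.
Since seating layout (must start by hour 25) depends on it, the lighting rig must finish by hour 25. Backing off its 7-hour duration gives a latest start of hour 18.

18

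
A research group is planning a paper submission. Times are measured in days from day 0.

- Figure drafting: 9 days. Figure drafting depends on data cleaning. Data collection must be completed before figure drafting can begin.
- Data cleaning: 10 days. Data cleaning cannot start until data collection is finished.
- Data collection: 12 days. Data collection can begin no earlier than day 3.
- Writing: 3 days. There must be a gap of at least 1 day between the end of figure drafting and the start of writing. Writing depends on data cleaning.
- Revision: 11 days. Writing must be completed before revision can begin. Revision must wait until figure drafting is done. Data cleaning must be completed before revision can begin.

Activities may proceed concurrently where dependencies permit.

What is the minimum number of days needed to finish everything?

Data collection cannot begin until its own release at day 3. It runs from day 3 to 3 + 12 = day 15.
Data cleaning waits on data collection (finishes day 15), so it starts at day 15 and finishes at 15 + 10 = day 25.
Figure drafting needs all of data cleaning (finishes day 25); data collection (finishes day 15). That puts its earliest start at day 25; it finishes at 25 + 9 = day 34.
Writing needs all of figure drafting (finishes day 34, plus 1-day gap → day 35); data cleaning (finishes day 25). That puts its earliest start at day 35; it finishes at 35 + 3 = day 38.
For revision: writing (finishes day 38); figure drafting (finishes day 34); data cleaning (finishes day 25). Taking the maximum gives a start of day 38, and it finishes at 38 + 11 = day 49.
All tasks are finished once the last one completes. Finish times: Data collection at 15, Data cleaning at 25, Figure drafting at 34, Writing at 38, Revision at 49. The latest is day 49.

49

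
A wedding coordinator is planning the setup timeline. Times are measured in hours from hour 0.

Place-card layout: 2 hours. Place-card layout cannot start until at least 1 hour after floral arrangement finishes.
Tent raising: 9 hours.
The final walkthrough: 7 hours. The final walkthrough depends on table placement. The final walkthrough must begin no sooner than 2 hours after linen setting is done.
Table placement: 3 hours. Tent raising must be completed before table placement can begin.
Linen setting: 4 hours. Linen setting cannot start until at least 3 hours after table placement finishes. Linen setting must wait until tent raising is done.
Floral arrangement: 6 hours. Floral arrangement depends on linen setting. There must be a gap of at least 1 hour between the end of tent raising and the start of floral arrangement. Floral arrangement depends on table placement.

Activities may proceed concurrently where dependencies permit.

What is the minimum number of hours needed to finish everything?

Nothing blocks tent raising, so it runs from hour 0 to hour 9.
Table placement waits on tent raising (finishes hour 9), so it starts at hour 9 and finishes at 9 + 3 = hour 12.
For linen setting: table placement (finishes hour 12, plus 3-hour gap → hour 15); tent raising (finishes hour 9). Taking the maximum gives a start of hour 15, and it finishes at 15 + 4 = hour 19.
The final walkthrough has to wait for table placement (finishes hour 12); linen setting (finishes hour 19, plus 2-hour gap → hour 21). The latest of these is hour 21, so the final walkthrough runs hour 21 to 21 + 7 = hour 28.
Floral arrangement has to wait for linen setting (finishes hour 19); tent raising (finishes hour 9, plus 1-hour gap → hour 10); table placement (finishes hour 12). The latest of these is hour 19, so floral arrangement runs hour 19 to 19 + 6 = hour 25.
Place-card layout cannot begin until floral arrangement (finishes hour 25, plus 1-hour gap → hour 26). It runs from hour 26 to 26 + 2 = hour 28.
All tasks are finished once the last one completes. Finish times: Tent raising at 9, Table placement at 12, Linen setting at 19, Floral arrangement at 25, Place-card layout at 28, The final walkthrough at 28. The latest is hour 28.

28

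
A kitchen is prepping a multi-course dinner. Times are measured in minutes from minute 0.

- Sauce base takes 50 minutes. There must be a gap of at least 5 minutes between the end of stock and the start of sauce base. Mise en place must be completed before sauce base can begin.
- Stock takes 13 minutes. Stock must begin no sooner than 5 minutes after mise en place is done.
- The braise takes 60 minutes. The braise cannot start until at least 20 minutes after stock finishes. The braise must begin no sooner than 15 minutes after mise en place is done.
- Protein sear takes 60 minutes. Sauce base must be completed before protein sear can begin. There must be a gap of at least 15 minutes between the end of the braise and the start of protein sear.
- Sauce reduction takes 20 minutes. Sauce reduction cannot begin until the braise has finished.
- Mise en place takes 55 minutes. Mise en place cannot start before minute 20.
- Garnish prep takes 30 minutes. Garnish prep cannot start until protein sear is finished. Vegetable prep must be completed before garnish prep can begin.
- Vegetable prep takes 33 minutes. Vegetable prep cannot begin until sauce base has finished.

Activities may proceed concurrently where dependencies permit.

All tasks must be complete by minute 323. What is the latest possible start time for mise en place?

65

Garnish prep has no dependents, so it just needs to finish by minute 323. Starting by 323 − 30 = minute 293 achieves that.
Protein sear must finish before garnish prep (must start by minute 293). With a 60-minute duration, protein sear must start by 293 − 60 = minute 233.
Since garnish prep (must start by minute 293) depends on it, vegetable prep must finish by minute 293. Backing off its 33-minute duration gives a latest start of minute 260.
Sauce base has several dependents: protein sear (must start by minute 233); vegetable prep (must start by minute 260). The earliest of those limits is minute 233, so sauce base must start by 233 − 50 = minute 183.
To finish by minute 323, sauce reduction (duration 20) must start no later than minute 303.
The braise has several dependents: protein sear (must start by minute 233, minus 15-minute gap → minute 218); sauce reduction (must start by minute 303). The earliest of those limits is minute 218, so the braise must start by 218 − 60 = minute 158.
For stock: sauce base (must start by minute 183, minus 5-minute gap → minute 178); the braise (must start by minute 158, minus 20-minute gap → minute 138). The most restrictive is minute 138; with a 13-minute duration, stock must start by minute 125.
Mise en place feeds stock (must start by minute 125, minus 5-minute gap → minute 120); sauce base (must start by minute 183); the braise (must start by minute 158, minus 15-minute gap → minute 143). Taking the minimum, mise en place must finish by minute 120 and start by 120 − 55 = minute 65.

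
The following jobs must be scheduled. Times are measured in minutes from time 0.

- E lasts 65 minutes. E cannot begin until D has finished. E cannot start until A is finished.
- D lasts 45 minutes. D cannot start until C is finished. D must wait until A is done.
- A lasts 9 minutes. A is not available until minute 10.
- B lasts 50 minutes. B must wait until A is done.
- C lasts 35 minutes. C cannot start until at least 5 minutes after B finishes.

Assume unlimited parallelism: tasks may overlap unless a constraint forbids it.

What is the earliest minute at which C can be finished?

After its own release at minute 10, A can start at minute 10 and finishes at minute 19.
B cannot begin until A (finishes minute 19). It runs from minute 19 to 19 + 50 = minute 69.
C cannot begin until B (finishes minute 69, plus 5-minute gap → minute 74). It runs from minute 74 to 74 + 35 = minute 109.

109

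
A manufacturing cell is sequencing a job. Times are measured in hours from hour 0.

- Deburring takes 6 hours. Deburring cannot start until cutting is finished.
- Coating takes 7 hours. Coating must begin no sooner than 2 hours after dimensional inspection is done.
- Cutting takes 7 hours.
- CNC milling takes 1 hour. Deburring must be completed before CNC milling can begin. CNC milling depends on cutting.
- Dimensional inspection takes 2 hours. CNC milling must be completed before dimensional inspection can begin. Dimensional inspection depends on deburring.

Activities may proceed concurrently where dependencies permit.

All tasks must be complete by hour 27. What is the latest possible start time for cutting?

Coating must finish by hour 27; it takes 7 hours, so it must start by 27 − 7 = hour 20.
Dimensional inspection has to be done before coating (must start by hour 20, minus 2-hour gap → hour 18). That means finishing by hour 18, i.e. starting by 18 − 2 = hour 16.
CNC milling feeds into dimensional inspection (must start by hour 16); so CNC milling must finish by hour 16 and therefore start by hour 15.
For deburring: CNC milling (must start by hour 15); dimensional inspection (must start by hour 16). The most restrictive is hour 15; with a 6-hour duration, deburring must start by hour 9.
Cutting feeds deburring (must start by hour 9); CNC milling (must start by hour 15). Taking the minimum, cutting must finish by hour 9 and start by 9 − 7 = hour 2.

2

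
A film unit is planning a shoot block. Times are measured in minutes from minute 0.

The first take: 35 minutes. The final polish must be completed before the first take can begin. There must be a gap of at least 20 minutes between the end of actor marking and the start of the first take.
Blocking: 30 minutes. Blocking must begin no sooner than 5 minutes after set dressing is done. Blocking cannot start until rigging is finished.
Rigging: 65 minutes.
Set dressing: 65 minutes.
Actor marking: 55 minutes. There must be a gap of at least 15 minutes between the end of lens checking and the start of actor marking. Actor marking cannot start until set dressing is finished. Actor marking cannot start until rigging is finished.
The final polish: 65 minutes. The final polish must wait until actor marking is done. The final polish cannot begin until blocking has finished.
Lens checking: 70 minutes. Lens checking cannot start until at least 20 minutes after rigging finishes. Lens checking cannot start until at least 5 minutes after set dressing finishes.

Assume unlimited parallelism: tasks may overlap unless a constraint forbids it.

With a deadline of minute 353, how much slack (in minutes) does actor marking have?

28

Set dressing has no prerequisites, so it starts at minute 0 and finishes at minute 65.
Rigging can start immediately at minute 0; it finishes at minute 65.
Lens checking has to wait for rigging (finishes minute 65, plus 20-minute gap → minute 85); set dressing (finishes minute 65, plus 5-minute gap → minute 70). The latest of these is minute 85, so lens checking runs minute 85 to 85 + 70 = minute 155.
Actor marking needs all of lens checking (finishes minute 155, plus 15-minute gap → minute 170); set dressing (finishes minute 65); rigging (finishes minute 65). That puts its earliest start at minute 170; it finishes at 170 + 55 = minute 225.

Working backward from the deadline:
To finish by minute 353, the first take (duration 35) must start no later than minute 318.
Since the first take (must start by minute 318) depends on it, the final polish must finish by minute 318. Backing off its 65-minute duration gives a latest start of minute 253.
Actor marking has several dependents: the final polish (must start by minute 253); the first take (must start by minute 318, minus 20-minute gap → minute 298). The earliest of those limits is minute 253, so actor marking must start by 253 − 55 = minute 198.
So actor marking can start as early as minute 170 and as late as minute 198, giving 198 − 170 = 28 minutes of slack.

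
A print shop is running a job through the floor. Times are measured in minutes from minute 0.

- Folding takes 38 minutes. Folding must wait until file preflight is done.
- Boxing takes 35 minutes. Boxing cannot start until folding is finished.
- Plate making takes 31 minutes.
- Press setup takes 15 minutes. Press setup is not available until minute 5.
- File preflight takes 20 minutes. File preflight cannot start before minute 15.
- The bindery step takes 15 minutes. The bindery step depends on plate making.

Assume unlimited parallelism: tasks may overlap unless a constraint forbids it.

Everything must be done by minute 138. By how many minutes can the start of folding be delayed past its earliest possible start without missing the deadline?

After its own release at minute 15, file preflight can start at minute 15 and finishes at minute 35.
Folding waits on file preflight (finishes minute 35), so it starts at minute 35 and finishes at 35 + 38 = minute 73.

Working backward from the deadline:
To finish by minute 138, boxing (duration 35) must start no later than minute 103.
Folding feeds into boxing (must start by minute 103); so folding must finish by minute 103 and therefore start by minute 65.
So folding can start as early as minute 35 and as late as minute 65, giving 65 − 35 = 30 minutes of slack.

30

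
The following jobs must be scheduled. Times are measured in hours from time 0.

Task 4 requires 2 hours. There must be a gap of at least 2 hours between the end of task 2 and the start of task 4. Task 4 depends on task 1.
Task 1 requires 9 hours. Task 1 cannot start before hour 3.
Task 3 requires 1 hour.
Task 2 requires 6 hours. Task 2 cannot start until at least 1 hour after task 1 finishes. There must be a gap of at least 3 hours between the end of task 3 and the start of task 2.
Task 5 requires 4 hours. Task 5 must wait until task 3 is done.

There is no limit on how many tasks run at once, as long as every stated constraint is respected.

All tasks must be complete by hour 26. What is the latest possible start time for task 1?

6

To finish by hour 26, task 4 (duration 2) must start no later than hour 24.
Task 2 must finish before task 4 (must start by hour 24, minus 2-hour gap → hour 22). With a 6-hour duration, task 2 must start by 22 − 6 = hour 16.
Task 1 feeds task 2 (must start by hour 16, minus 1-hour gap → hour 15); task 4 (must start by hour 24). Taking the minimum, task 1 must finish by hour 15 and start by 15 − 9 = hour 6.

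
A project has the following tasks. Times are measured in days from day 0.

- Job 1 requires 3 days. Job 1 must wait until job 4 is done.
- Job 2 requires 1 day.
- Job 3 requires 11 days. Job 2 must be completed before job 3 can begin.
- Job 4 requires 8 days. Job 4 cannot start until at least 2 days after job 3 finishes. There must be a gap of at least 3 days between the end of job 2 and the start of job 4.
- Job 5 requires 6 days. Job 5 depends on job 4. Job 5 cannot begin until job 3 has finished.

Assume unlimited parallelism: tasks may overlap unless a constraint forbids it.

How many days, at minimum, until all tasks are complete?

28

Job 2 has no prerequisites, so it starts at day 0 and finishes at day 1.
After job 2 (finishes day 1), job 3 can start at day 1 and finishes at day 12.
For job 4: job 3 (finishes day 12, plus 2-day gap → day 14); job 2 (finishes day 1, plus 3-day gap → day 4). Taking the maximum gives a start of day 14, and it finishes at 14 + 8 = day 22.
Job 5 has to wait for job 4 (finishes day 22); job 3 (finishes day 12). The latest of these is day 22, so job 5 runs day 22 to 22 + 6 = day 28.
Job 1 waits on job 4 (finishes day 22), so it starts at day 22 and finishes at 22 + 3 = day 25.
All tasks are finished once the last one completes. Finish times: Job 1 at 25, Job 2 at 1, Job 3 at 12, Job 4 at 22, Job 5 at 28. The latest is day 28.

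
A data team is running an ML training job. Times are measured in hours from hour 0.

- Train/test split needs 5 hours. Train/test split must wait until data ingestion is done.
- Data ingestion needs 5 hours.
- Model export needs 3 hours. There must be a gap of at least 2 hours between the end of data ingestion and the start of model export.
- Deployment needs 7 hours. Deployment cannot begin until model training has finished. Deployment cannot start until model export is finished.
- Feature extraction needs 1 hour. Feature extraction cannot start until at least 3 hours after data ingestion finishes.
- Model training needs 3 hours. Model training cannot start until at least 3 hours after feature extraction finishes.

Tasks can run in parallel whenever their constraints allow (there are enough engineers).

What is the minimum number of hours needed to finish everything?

Data ingestion has no prerequisites, so it starts at hour 0 and finishes at hour 5.
Model export cannot begin until data ingestion (finishes hour 5, plus 2-hour gap → hour 7). It runs from hour 7 to 7 + 3 = hour 10.
Train/test split waits on data ingestion (finishes hour 5), so it starts at hour 5 and finishes at 5 + 5 = hour 10.
Feature extraction cannot begin until data ingestion (finishes hour 5, plus 3-hour gap → hour 8). It runs from hour 8 to 8 + 1 = hour 9.
Model training cannot begin until feature extraction (finishes hour 9, plus 3-hour gap → hour 12). It runs from hour 12 to 12 + 3 = hour 15.
Deployment has to wait for model training (finishes hour 15); model export (finishes hour 10). The latest of these is hour 15, so deployment runs hour 15 to 15 + 7 = hour 22.
All tasks are finished once the last one completes. Finish times: Data ingestion at 5, Feature extraction at 9, Train/test split at 10, Model training at 15, Model export at 10, Deployment at 22. The latest is hour 22.

22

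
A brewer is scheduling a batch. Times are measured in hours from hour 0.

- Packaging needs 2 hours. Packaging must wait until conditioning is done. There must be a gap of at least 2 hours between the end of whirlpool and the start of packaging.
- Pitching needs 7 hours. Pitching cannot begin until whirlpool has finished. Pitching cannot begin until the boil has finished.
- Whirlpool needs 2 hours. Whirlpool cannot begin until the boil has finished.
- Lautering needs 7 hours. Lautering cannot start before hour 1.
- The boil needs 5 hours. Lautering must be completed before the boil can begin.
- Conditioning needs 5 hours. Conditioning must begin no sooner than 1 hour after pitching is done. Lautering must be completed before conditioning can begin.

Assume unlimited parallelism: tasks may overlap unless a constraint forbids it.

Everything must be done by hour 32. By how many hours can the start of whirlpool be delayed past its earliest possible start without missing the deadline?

Lautering waits on its own release at hour 1, so it starts at hour 1 and finishes at 1 + 7 = hour 8.
After lautering (finishes hour 8), the boil can start at hour 8 and finishes at hour 13.
Whirlpool cannot begin until the boil (finishes hour 13). It runs from hour 13 to 13 + 2 = hour 15.

Working backward from the deadline:
Packaging has no dependents, so it just needs to finish by hour 32. Starting by 32 − 2 = hour 30 achieves that.
Conditioning has to be done before packaging (must start by hour 30). That means finishing by hour 30, i.e. starting by 30 − 5 = hour 25.
Pitching feeds into conditioning (must start by hour 25, minus 1-hour gap → hour 24); so pitching must finish by hour 24 and therefore start by hour 17.
Whirlpool must finish in time for pitching (must start by hour 17); packaging (must start by hour 30, minus 2-hour gap → hour 28). The tightest is hour 17, so whirlpool must start by 17 − 2 = hour 15.
So whirlpool can start as early as hour 13 and as late as hour 15, giving 15 − 13 = 2 hours of slack.

2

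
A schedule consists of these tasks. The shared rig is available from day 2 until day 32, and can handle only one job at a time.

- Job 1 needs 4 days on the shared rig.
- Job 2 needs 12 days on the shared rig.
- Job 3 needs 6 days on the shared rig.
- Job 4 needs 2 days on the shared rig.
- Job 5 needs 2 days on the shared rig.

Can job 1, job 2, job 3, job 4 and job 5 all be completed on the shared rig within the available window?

The shared rig window is 32 − 2 = 30 days.
Running back to back, the jobs need 4 + 12 + 6 + 2 + 2 = 26 days on the shared rig.
Since 26 ≤ 30, they fit within the window.

Yes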